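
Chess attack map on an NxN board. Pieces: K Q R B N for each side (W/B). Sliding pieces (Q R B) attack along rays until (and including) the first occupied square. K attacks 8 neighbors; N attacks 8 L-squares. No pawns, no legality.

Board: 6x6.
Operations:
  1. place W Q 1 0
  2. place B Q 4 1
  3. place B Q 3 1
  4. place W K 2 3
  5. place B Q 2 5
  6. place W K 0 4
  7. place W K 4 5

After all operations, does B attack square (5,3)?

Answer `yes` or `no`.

Op 1: place WQ@(1,0)
Op 2: place BQ@(4,1)
Op 3: place BQ@(3,1)
Op 4: place WK@(2,3)
Op 5: place BQ@(2,5)
Op 6: place WK@(0,4)
Op 7: place WK@(4,5)
Per-piece attacks for B:
  BQ@(2,5): attacks (2,4) (2,3) (3,5) (4,5) (1,5) (0,5) (3,4) (4,3) (5,2) (1,4) (0,3) [ray(0,-1) blocked at (2,3); ray(1,0) blocked at (4,5)]
  BQ@(3,1): attacks (3,2) (3,3) (3,4) (3,5) (3,0) (4,1) (2,1) (1,1) (0,1) (4,2) (5,3) (4,0) (2,2) (1,3) (0,4) (2,0) [ray(1,0) blocked at (4,1); ray(-1,1) blocked at (0,4)]
  BQ@(4,1): attacks (4,2) (4,3) (4,4) (4,5) (4,0) (5,1) (3,1) (5,2) (5,0) (3,2) (2,3) (3,0) [ray(0,1) blocked at (4,5); ray(-1,0) blocked at (3,1); ray(-1,1) blocked at (2,3)]
B attacks (5,3): yes

Answer: yes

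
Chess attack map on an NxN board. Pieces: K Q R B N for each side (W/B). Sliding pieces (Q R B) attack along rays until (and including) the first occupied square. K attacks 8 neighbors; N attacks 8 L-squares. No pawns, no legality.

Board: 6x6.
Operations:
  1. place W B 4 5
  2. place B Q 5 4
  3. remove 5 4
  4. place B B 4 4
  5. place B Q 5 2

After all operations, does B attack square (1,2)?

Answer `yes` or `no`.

Answer: yes

Derivation:
Op 1: place WB@(4,5)
Op 2: place BQ@(5,4)
Op 3: remove (5,4)
Op 4: place BB@(4,4)
Op 5: place BQ@(5,2)
Per-piece attacks for B:
  BB@(4,4): attacks (5,5) (5,3) (3,5) (3,3) (2,2) (1,1) (0,0)
  BQ@(5,2): attacks (5,3) (5,4) (5,5) (5,1) (5,0) (4,2) (3,2) (2,2) (1,2) (0,2) (4,3) (3,4) (2,5) (4,1) (3,0)
B attacks (1,2): yes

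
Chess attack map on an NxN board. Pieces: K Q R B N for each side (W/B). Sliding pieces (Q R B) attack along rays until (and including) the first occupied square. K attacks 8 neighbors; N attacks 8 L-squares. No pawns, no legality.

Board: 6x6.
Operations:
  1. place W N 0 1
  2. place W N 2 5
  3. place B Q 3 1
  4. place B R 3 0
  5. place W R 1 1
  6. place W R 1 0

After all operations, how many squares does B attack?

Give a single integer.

Answer: 19

Derivation:
Op 1: place WN@(0,1)
Op 2: place WN@(2,5)
Op 3: place BQ@(3,1)
Op 4: place BR@(3,0)
Op 5: place WR@(1,1)
Op 6: place WR@(1,0)
Per-piece attacks for B:
  BR@(3,0): attacks (3,1) (4,0) (5,0) (2,0) (1,0) [ray(0,1) blocked at (3,1); ray(-1,0) blocked at (1,0)]
  BQ@(3,1): attacks (3,2) (3,3) (3,4) (3,5) (3,0) (4,1) (5,1) (2,1) (1,1) (4,2) (5,3) (4,0) (2,2) (1,3) (0,4) (2,0) [ray(0,-1) blocked at (3,0); ray(-1,0) blocked at (1,1)]
Union (19 distinct): (0,4) (1,0) (1,1) (1,3) (2,0) (2,1) (2,2) (3,0) (3,1) (3,2) (3,3) (3,4) (3,5) (4,0) (4,1) (4,2) (5,0) (5,1) (5,3)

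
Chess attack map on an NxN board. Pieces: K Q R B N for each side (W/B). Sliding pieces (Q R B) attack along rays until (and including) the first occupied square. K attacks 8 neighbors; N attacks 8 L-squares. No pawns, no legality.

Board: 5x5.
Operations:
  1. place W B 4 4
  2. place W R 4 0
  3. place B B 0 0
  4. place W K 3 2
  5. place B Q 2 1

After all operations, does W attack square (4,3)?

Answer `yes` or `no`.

Op 1: place WB@(4,4)
Op 2: place WR@(4,0)
Op 3: place BB@(0,0)
Op 4: place WK@(3,2)
Op 5: place BQ@(2,1)
Per-piece attacks for W:
  WK@(3,2): attacks (3,3) (3,1) (4,2) (2,2) (4,3) (4,1) (2,3) (2,1)
  WR@(4,0): attacks (4,1) (4,2) (4,3) (4,4) (3,0) (2,0) (1,0) (0,0) [ray(0,1) blocked at (4,4); ray(-1,0) blocked at (0,0)]
  WB@(4,4): attacks (3,3) (2,2) (1,1) (0,0) [ray(-1,-1) blocked at (0,0)]
W attacks (4,3): yes

Answer: yes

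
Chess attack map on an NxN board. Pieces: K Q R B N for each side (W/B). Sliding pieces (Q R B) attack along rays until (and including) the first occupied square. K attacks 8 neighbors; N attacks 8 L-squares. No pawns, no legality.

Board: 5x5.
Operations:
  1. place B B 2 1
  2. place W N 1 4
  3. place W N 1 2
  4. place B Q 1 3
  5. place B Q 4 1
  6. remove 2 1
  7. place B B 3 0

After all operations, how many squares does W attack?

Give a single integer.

Answer: 8

Derivation:
Op 1: place BB@(2,1)
Op 2: place WN@(1,4)
Op 3: place WN@(1,2)
Op 4: place BQ@(1,3)
Op 5: place BQ@(4,1)
Op 6: remove (2,1)
Op 7: place BB@(3,0)
Per-piece attacks for W:
  WN@(1,2): attacks (2,4) (3,3) (0,4) (2,0) (3,1) (0,0)
  WN@(1,4): attacks (2,2) (3,3) (0,2)
Union (8 distinct): (0,0) (0,2) (0,4) (2,0) (2,2) (2,4) (3,1) (3,3)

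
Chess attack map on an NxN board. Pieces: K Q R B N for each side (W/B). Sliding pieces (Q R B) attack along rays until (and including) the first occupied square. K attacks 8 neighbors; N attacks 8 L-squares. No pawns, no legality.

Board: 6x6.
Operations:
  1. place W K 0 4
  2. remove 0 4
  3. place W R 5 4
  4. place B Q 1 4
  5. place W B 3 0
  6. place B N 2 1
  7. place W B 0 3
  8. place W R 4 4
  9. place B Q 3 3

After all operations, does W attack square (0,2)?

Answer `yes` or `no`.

Answer: no

Derivation:
Op 1: place WK@(0,4)
Op 2: remove (0,4)
Op 3: place WR@(5,4)
Op 4: place BQ@(1,4)
Op 5: place WB@(3,0)
Op 6: place BN@(2,1)
Op 7: place WB@(0,3)
Op 8: place WR@(4,4)
Op 9: place BQ@(3,3)
Per-piece attacks for W:
  WB@(0,3): attacks (1,4) (1,2) (2,1) [ray(1,1) blocked at (1,4); ray(1,-1) blocked at (2,1)]
  WB@(3,0): attacks (4,1) (5,2) (2,1) [ray(-1,1) blocked at (2,1)]
  WR@(4,4): attacks (4,5) (4,3) (4,2) (4,1) (4,0) (5,4) (3,4) (2,4) (1,4) [ray(1,0) blocked at (5,4); ray(-1,0) blocked at (1,4)]
  WR@(5,4): attacks (5,5) (5,3) (5,2) (5,1) (5,0) (4,4) [ray(-1,0) blocked at (4,4)]
W attacks (0,2): no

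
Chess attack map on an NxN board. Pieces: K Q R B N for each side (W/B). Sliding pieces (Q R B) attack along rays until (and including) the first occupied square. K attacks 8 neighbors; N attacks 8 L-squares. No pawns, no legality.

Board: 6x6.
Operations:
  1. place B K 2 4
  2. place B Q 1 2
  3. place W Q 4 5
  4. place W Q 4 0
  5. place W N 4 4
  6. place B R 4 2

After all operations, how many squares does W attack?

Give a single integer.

Op 1: place BK@(2,4)
Op 2: place BQ@(1,2)
Op 3: place WQ@(4,5)
Op 4: place WQ@(4,0)
Op 5: place WN@(4,4)
Op 6: place BR@(4,2)
Per-piece attacks for W:
  WQ@(4,0): attacks (4,1) (4,2) (5,0) (3,0) (2,0) (1,0) (0,0) (5,1) (3,1) (2,2) (1,3) (0,4) [ray(0,1) blocked at (4,2)]
  WN@(4,4): attacks (2,5) (5,2) (3,2) (2,3)
  WQ@(4,5): attacks (4,4) (5,5) (3,5) (2,5) (1,5) (0,5) (5,4) (3,4) (2,3) (1,2) [ray(0,-1) blocked at (4,4); ray(-1,-1) blocked at (1,2)]
Union (24 distinct): (0,0) (0,4) (0,5) (1,0) (1,2) (1,3) (1,5) (2,0) (2,2) (2,3) (2,5) (3,0) (3,1) (3,2) (3,4) (3,5) (4,1) (4,2) (4,4) (5,0) (5,1) (5,2) (5,4) (5,5)

Answer: 24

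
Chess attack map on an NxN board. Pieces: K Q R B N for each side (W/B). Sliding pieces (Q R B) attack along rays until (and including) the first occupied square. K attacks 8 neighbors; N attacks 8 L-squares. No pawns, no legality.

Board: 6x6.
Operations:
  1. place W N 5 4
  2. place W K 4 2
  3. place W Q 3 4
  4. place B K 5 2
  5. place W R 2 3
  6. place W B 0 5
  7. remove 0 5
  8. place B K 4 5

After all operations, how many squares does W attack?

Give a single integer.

Answer: 24

Derivation:
Op 1: place WN@(5,4)
Op 2: place WK@(4,2)
Op 3: place WQ@(3,4)
Op 4: place BK@(5,2)
Op 5: place WR@(2,3)
Op 6: place WB@(0,5)
Op 7: remove (0,5)
Op 8: place BK@(4,5)
Per-piece attacks for W:
  WR@(2,3): attacks (2,4) (2,5) (2,2) (2,1) (2,0) (3,3) (4,3) (5,3) (1,3) (0,3)
  WQ@(3,4): attacks (3,5) (3,3) (3,2) (3,1) (3,0) (4,4) (5,4) (2,4) (1,4) (0,4) (4,5) (4,3) (5,2) (2,5) (2,3) [ray(1,0) blocked at (5,4); ray(1,1) blocked at (4,5); ray(1,-1) blocked at (5,2); ray(-1,-1) blocked at (2,3)]
  WK@(4,2): attacks (4,3) (4,1) (5,2) (3,2) (5,3) (5,1) (3,3) (3,1)
  WN@(5,4): attacks (3,5) (4,2) (3,3)
Union (24 distinct): (0,3) (0,4) (1,3) (1,4) (2,0) (2,1) (2,2) (2,3) (2,4) (2,5) (3,0) (3,1) (3,2) (3,3) (3,5) (4,1) (4,2) (4,3) (4,4) (4,5) (5,1) (5,2) (5,3) (5,4)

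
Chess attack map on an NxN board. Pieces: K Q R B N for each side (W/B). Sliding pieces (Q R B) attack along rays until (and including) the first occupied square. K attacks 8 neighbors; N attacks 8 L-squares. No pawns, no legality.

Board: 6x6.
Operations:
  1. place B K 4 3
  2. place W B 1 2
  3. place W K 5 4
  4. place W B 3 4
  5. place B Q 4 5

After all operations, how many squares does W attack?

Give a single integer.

Answer: 13

Derivation:
Op 1: place BK@(4,3)
Op 2: place WB@(1,2)
Op 3: place WK@(5,4)
Op 4: place WB@(3,4)
Op 5: place BQ@(4,5)
Per-piece attacks for W:
  WB@(1,2): attacks (2,3) (3,4) (2,1) (3,0) (0,3) (0,1) [ray(1,1) blocked at (3,4)]
  WB@(3,4): attacks (4,5) (4,3) (2,5) (2,3) (1,2) [ray(1,1) blocked at (4,5); ray(1,-1) blocked at (4,3); ray(-1,-1) blocked at (1,2)]
  WK@(5,4): attacks (5,5) (5,3) (4,4) (4,5) (4,3)
Union (13 distinct): (0,1) (0,3) (1,2) (2,1) (2,3) (2,5) (3,0) (3,4) (4,3) (4,4) (4,5) (5,3) (5,5)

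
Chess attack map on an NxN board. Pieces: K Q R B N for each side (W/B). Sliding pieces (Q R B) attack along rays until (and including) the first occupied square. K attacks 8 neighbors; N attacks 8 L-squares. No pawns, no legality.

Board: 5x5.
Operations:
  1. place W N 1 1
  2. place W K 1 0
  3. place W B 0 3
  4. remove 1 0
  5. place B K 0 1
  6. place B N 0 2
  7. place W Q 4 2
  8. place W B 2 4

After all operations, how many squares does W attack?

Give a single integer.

Answer: 19

Derivation:
Op 1: place WN@(1,1)
Op 2: place WK@(1,0)
Op 3: place WB@(0,3)
Op 4: remove (1,0)
Op 5: place BK@(0,1)
Op 6: place BN@(0,2)
Op 7: place WQ@(4,2)
Op 8: place WB@(2,4)
Per-piece attacks for W:
  WB@(0,3): attacks (1,4) (1,2) (2,1) (3,0)
  WN@(1,1): attacks (2,3) (3,2) (0,3) (3,0)
  WB@(2,4): attacks (3,3) (4,2) (1,3) (0,2) [ray(1,-1) blocked at (4,2); ray(-1,-1) blocked at (0,2)]
  WQ@(4,2): attacks (4,3) (4,4) (4,1) (4,0) (3,2) (2,2) (1,2) (0,2) (3,3) (2,4) (3,1) (2,0) [ray(-1,0) blocked at (0,2); ray(-1,1) blocked at (2,4)]
Union (19 distinct): (0,2) (0,3) (1,2) (1,3) (1,4) (2,0) (2,1) (2,2) (2,3) (2,4) (3,0) (3,1) (3,2) (3,3) (4,0) (4,1) (4,2) (4,3) (4,4)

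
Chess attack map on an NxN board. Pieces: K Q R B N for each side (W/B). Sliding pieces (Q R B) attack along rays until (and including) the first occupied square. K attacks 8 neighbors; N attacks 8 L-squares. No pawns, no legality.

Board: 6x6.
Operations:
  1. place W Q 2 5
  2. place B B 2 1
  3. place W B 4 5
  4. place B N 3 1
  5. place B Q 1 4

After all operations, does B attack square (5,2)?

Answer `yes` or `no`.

Answer: yes

Derivation:
Op 1: place WQ@(2,5)
Op 2: place BB@(2,1)
Op 3: place WB@(4,5)
Op 4: place BN@(3,1)
Op 5: place BQ@(1,4)
Per-piece attacks for B:
  BQ@(1,4): attacks (1,5) (1,3) (1,2) (1,1) (1,0) (2,4) (3,4) (4,4) (5,4) (0,4) (2,5) (2,3) (3,2) (4,1) (5,0) (0,5) (0,3) [ray(1,1) blocked at (2,5)]
  BB@(2,1): attacks (3,2) (4,3) (5,4) (3,0) (1,2) (0,3) (1,0)
  BN@(3,1): attacks (4,3) (5,2) (2,3) (1,2) (5,0) (1,0)
B attacks (5,2): yes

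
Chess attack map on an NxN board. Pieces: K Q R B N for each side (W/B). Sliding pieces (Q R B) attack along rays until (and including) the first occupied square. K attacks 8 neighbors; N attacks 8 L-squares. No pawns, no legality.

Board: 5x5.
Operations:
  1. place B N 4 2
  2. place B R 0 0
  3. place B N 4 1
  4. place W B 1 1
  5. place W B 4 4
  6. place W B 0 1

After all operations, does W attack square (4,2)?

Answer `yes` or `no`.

Answer: no

Derivation:
Op 1: place BN@(4,2)
Op 2: place BR@(0,0)
Op 3: place BN@(4,1)
Op 4: place WB@(1,1)
Op 5: place WB@(4,4)
Op 6: place WB@(0,1)
Per-piece attacks for W:
  WB@(0,1): attacks (1,2) (2,3) (3,4) (1,0)
  WB@(1,1): attacks (2,2) (3,3) (4,4) (2,0) (0,2) (0,0) [ray(1,1) blocked at (4,4); ray(-1,-1) blocked at (0,0)]
  WB@(4,4): attacks (3,3) (2,2) (1,1) [ray(-1,-1) blocked at (1,1)]
W attacks (4,2): no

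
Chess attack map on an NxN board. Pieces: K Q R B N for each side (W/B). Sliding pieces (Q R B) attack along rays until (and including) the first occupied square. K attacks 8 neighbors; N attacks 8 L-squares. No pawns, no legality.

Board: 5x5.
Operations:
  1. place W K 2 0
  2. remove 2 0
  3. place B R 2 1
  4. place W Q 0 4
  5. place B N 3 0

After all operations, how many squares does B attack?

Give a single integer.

Answer: 9

Derivation:
Op 1: place WK@(2,0)
Op 2: remove (2,0)
Op 3: place BR@(2,1)
Op 4: place WQ@(0,4)
Op 5: place BN@(3,0)
Per-piece attacks for B:
  BR@(2,1): attacks (2,2) (2,3) (2,4) (2,0) (3,1) (4,1) (1,1) (0,1)
  BN@(3,0): attacks (4,2) (2,2) (1,1)
Union (9 distinct): (0,1) (1,1) (2,0) (2,2) (2,3) (2,4) (3,1) (4,1) (4,2)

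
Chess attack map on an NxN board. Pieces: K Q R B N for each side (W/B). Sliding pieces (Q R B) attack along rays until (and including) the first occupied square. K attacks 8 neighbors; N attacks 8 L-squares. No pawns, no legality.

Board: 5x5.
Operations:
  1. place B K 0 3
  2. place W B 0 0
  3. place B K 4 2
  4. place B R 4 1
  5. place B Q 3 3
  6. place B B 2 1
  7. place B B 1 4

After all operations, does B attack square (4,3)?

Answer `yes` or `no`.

Op 1: place BK@(0,3)
Op 2: place WB@(0,0)
Op 3: place BK@(4,2)
Op 4: place BR@(4,1)
Op 5: place BQ@(3,3)
Op 6: place BB@(2,1)
Op 7: place BB@(1,4)
Per-piece attacks for B:
  BK@(0,3): attacks (0,4) (0,2) (1,3) (1,4) (1,2)
  BB@(1,4): attacks (2,3) (3,2) (4,1) (0,3) [ray(1,-1) blocked at (4,1); ray(-1,-1) blocked at (0,3)]
  BB@(2,1): attacks (3,2) (4,3) (3,0) (1,2) (0,3) (1,0) [ray(-1,1) blocked at (0,3)]
  BQ@(3,3): attacks (3,4) (3,2) (3,1) (3,0) (4,3) (2,3) (1,3) (0,3) (4,4) (4,2) (2,4) (2,2) (1,1) (0,0) [ray(-1,0) blocked at (0,3); ray(1,-1) blocked at (4,2); ray(-1,-1) blocked at (0,0)]
  BR@(4,1): attacks (4,2) (4,0) (3,1) (2,1) [ray(0,1) blocked at (4,2); ray(-1,0) blocked at (2,1)]
  BK@(4,2): attacks (4,3) (4,1) (3,2) (3,3) (3,1)
B attacks (4,3): yes

Answer: yes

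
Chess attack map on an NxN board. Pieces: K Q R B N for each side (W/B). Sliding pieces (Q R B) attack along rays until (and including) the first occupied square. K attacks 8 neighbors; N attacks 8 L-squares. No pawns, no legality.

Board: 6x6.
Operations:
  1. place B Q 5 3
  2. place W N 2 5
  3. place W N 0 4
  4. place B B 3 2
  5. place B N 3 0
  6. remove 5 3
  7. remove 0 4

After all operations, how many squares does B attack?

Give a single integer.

Op 1: place BQ@(5,3)
Op 2: place WN@(2,5)
Op 3: place WN@(0,4)
Op 4: place BB@(3,2)
Op 5: place BN@(3,0)
Op 6: remove (5,3)
Op 7: remove (0,4)
Per-piece attacks for B:
  BN@(3,0): attacks (4,2) (5,1) (2,2) (1,1)
  BB@(3,2): attacks (4,3) (5,4) (4,1) (5,0) (2,3) (1,4) (0,5) (2,1) (1,0)
Union (13 distinct): (0,5) (1,0) (1,1) (1,4) (2,1) (2,2) (2,3) (4,1) (4,2) (4,3) (5,0) (5,1) (5,4)

Answer: 13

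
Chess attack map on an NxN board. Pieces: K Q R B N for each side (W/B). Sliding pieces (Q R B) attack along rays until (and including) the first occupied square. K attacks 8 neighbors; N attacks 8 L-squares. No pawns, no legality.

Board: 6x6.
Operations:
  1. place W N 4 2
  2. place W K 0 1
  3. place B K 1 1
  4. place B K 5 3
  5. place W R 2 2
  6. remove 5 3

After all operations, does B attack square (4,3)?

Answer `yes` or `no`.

Answer: no

Derivation:
Op 1: place WN@(4,2)
Op 2: place WK@(0,1)
Op 3: place BK@(1,1)
Op 4: place BK@(5,3)
Op 5: place WR@(2,2)
Op 6: remove (5,3)
Per-piece attacks for B:
  BK@(1,1): attacks (1,2) (1,0) (2,1) (0,1) (2,2) (2,0) (0,2) (0,0)
B attacks (4,3): no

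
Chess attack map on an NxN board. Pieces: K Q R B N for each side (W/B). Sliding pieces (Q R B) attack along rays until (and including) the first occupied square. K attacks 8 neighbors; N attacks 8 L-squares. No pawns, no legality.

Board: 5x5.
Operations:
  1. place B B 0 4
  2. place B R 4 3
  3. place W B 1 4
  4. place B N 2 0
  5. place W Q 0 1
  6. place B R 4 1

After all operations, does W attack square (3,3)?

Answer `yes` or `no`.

Op 1: place BB@(0,4)
Op 2: place BR@(4,3)
Op 3: place WB@(1,4)
Op 4: place BN@(2,0)
Op 5: place WQ@(0,1)
Op 6: place BR@(4,1)
Per-piece attacks for W:
  WQ@(0,1): attacks (0,2) (0,3) (0,4) (0,0) (1,1) (2,1) (3,1) (4,1) (1,2) (2,3) (3,4) (1,0) [ray(0,1) blocked at (0,4); ray(1,0) blocked at (4,1)]
  WB@(1,4): attacks (2,3) (3,2) (4,1) (0,3) [ray(1,-1) blocked at (4,1)]
W attacks (3,3): no

Answer: no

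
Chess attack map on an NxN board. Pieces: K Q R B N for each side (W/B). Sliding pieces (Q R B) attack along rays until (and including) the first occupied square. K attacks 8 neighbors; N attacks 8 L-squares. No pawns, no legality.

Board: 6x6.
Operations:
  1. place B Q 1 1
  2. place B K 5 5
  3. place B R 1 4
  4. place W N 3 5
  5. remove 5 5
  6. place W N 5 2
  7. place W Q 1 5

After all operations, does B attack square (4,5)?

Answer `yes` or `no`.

Op 1: place BQ@(1,1)
Op 2: place BK@(5,5)
Op 3: place BR@(1,4)
Op 4: place WN@(3,5)
Op 5: remove (5,5)
Op 6: place WN@(5,2)
Op 7: place WQ@(1,5)
Per-piece attacks for B:
  BQ@(1,1): attacks (1,2) (1,3) (1,4) (1,0) (2,1) (3,1) (4,1) (5,1) (0,1) (2,2) (3,3) (4,4) (5,5) (2,0) (0,2) (0,0) [ray(0,1) blocked at (1,4)]
  BR@(1,4): attacks (1,5) (1,3) (1,2) (1,1) (2,4) (3,4) (4,4) (5,4) (0,4) [ray(0,1) blocked at (1,5); ray(0,-1) blocked at (1,1)]
B attacks (4,5): no

Answer: no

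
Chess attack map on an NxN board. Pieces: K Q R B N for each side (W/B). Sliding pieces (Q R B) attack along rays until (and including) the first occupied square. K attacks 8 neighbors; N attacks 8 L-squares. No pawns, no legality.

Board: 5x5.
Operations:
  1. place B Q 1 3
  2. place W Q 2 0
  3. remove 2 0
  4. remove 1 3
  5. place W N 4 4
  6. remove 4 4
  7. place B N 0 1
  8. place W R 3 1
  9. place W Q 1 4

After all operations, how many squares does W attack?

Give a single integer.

Answer: 16

Derivation:
Op 1: place BQ@(1,3)
Op 2: place WQ@(2,0)
Op 3: remove (2,0)
Op 4: remove (1,3)
Op 5: place WN@(4,4)
Op 6: remove (4,4)
Op 7: place BN@(0,1)
Op 8: place WR@(3,1)
Op 9: place WQ@(1,4)
Per-piece attacks for W:
  WQ@(1,4): attacks (1,3) (1,2) (1,1) (1,0) (2,4) (3,4) (4,4) (0,4) (2,3) (3,2) (4,1) (0,3)
  WR@(3,1): attacks (3,2) (3,3) (3,4) (3,0) (4,1) (2,1) (1,1) (0,1) [ray(-1,0) blocked at (0,1)]
Union (16 distinct): (0,1) (0,3) (0,4) (1,0) (1,1) (1,2) (1,3) (2,1) (2,3) (2,4) (3,0) (3,2) (3,3) (3,4) (4,1) (4,4)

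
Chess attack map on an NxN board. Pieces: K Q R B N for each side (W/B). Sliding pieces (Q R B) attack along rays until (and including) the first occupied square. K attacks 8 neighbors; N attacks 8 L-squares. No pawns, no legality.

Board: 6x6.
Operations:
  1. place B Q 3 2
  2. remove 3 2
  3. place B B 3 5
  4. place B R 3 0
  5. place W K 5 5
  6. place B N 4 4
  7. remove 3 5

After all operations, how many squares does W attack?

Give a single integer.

Op 1: place BQ@(3,2)
Op 2: remove (3,2)
Op 3: place BB@(3,5)
Op 4: place BR@(3,0)
Op 5: place WK@(5,5)
Op 6: place BN@(4,4)
Op 7: remove (3,5)
Per-piece attacks for W:
  WK@(5,5): attacks (5,4) (4,5) (4,4)
Union (3 distinct): (4,4) (4,5) (5,4)

Answer: 3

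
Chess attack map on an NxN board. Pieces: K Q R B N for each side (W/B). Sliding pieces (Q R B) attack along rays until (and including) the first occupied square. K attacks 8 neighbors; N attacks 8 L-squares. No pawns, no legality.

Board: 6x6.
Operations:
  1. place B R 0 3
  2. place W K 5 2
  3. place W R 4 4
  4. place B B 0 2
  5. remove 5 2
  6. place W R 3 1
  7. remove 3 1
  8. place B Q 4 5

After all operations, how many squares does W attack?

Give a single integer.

Answer: 10

Derivation:
Op 1: place BR@(0,3)
Op 2: place WK@(5,2)
Op 3: place WR@(4,4)
Op 4: place BB@(0,2)
Op 5: remove (5,2)
Op 6: place WR@(3,1)
Op 7: remove (3,1)
Op 8: place BQ@(4,5)
Per-piece attacks for W:
  WR@(4,4): attacks (4,5) (4,3) (4,2) (4,1) (4,0) (5,4) (3,4) (2,4) (1,4) (0,4) [ray(0,1) blocked at (4,5)]
Union (10 distinct): (0,4) (1,4) (2,4) (3,4) (4,0) (4,1) (4,2) (4,3) (4,5) (5,4)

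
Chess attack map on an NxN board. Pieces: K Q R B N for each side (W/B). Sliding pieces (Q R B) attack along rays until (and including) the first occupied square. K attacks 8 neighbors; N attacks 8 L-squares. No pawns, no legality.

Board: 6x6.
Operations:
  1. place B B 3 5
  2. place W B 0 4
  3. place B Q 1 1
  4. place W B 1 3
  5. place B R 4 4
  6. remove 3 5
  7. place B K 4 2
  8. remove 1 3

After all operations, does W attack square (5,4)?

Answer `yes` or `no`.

Op 1: place BB@(3,5)
Op 2: place WB@(0,4)
Op 3: place BQ@(1,1)
Op 4: place WB@(1,3)
Op 5: place BR@(4,4)
Op 6: remove (3,5)
Op 7: place BK@(4,2)
Op 8: remove (1,3)
Per-piece attacks for W:
  WB@(0,4): attacks (1,5) (1,3) (2,2) (3,1) (4,0)
W attacks (5,4): no

Answer: no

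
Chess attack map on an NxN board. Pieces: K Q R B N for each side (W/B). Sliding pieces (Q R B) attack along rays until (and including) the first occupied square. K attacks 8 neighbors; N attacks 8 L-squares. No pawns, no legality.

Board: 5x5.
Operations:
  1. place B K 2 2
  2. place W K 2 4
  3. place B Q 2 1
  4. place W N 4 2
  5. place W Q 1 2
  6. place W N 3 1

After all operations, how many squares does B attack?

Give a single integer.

Op 1: place BK@(2,2)
Op 2: place WK@(2,4)
Op 3: place BQ@(2,1)
Op 4: place WN@(4,2)
Op 5: place WQ@(1,2)
Op 6: place WN@(3,1)
Per-piece attacks for B:
  BQ@(2,1): attacks (2,2) (2,0) (3,1) (1,1) (0,1) (3,2) (4,3) (3,0) (1,2) (1,0) [ray(0,1) blocked at (2,2); ray(1,0) blocked at (3,1); ray(-1,1) blocked at (1,2)]
  BK@(2,2): attacks (2,3) (2,1) (3,2) (1,2) (3,3) (3,1) (1,3) (1,1)
Union (14 distinct): (0,1) (1,0) (1,1) (1,2) (1,3) (2,0) (2,1) (2,2) (2,3) (3,0) (3,1) (3,2) (3,3) (4,3)

Answer: 14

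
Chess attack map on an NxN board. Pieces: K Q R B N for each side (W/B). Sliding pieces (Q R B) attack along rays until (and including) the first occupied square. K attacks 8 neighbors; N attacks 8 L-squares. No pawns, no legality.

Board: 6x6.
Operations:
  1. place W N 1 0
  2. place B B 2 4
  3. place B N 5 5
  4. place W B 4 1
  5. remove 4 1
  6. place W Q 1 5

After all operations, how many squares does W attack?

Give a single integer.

Answer: 15

Derivation:
Op 1: place WN@(1,0)
Op 2: place BB@(2,4)
Op 3: place BN@(5,5)
Op 4: place WB@(4,1)
Op 5: remove (4,1)
Op 6: place WQ@(1,5)
Per-piece attacks for W:
  WN@(1,0): attacks (2,2) (3,1) (0,2)
  WQ@(1,5): attacks (1,4) (1,3) (1,2) (1,1) (1,0) (2,5) (3,5) (4,5) (5,5) (0,5) (2,4) (0,4) [ray(0,-1) blocked at (1,0); ray(1,0) blocked at (5,5); ray(1,-1) blocked at (2,4)]
Union (15 distinct): (0,2) (0,4) (0,5) (1,0) (1,1) (1,2) (1,3) (1,4) (2,2) (2,4) (2,5) (3,1) (3,5) (4,5) (5,5)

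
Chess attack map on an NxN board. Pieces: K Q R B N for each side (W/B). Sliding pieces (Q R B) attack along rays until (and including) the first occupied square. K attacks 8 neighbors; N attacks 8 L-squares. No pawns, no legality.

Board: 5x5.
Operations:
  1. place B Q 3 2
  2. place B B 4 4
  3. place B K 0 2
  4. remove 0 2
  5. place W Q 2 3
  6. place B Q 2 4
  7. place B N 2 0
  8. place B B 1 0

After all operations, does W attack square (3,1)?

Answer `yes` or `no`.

Answer: no

Derivation:
Op 1: place BQ@(3,2)
Op 2: place BB@(4,4)
Op 3: place BK@(0,2)
Op 4: remove (0,2)
Op 5: place WQ@(2,3)
Op 6: place BQ@(2,4)
Op 7: place BN@(2,0)
Op 8: place BB@(1,0)
Per-piece attacks for W:
  WQ@(2,3): attacks (2,4) (2,2) (2,1) (2,0) (3,3) (4,3) (1,3) (0,3) (3,4) (3,2) (1,4) (1,2) (0,1) [ray(0,1) blocked at (2,4); ray(0,-1) blocked at (2,0); ray(1,-1) blocked at (3,2)]
W attacks (3,1): no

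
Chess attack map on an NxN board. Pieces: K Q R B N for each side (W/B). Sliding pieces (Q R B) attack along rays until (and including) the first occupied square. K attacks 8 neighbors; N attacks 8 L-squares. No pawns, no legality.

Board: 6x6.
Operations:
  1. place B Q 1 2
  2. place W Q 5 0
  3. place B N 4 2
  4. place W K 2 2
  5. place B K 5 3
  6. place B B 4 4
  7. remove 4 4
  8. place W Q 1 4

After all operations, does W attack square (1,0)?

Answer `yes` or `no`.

Op 1: place BQ@(1,2)
Op 2: place WQ@(5,0)
Op 3: place BN@(4,2)
Op 4: place WK@(2,2)
Op 5: place BK@(5,3)
Op 6: place BB@(4,4)
Op 7: remove (4,4)
Op 8: place WQ@(1,4)
Per-piece attacks for W:
  WQ@(1,4): attacks (1,5) (1,3) (1,2) (2,4) (3,4) (4,4) (5,4) (0,4) (2,5) (2,3) (3,2) (4,1) (5,0) (0,5) (0,3) [ray(0,-1) blocked at (1,2); ray(1,-1) blocked at (5,0)]
  WK@(2,2): attacks (2,3) (2,1) (3,2) (1,2) (3,3) (3,1) (1,3) (1,1)
  WQ@(5,0): attacks (5,1) (5,2) (5,3) (4,0) (3,0) (2,0) (1,0) (0,0) (4,1) (3,2) (2,3) (1,4) [ray(0,1) blocked at (5,3); ray(-1,1) blocked at (1,4)]
W attacks (1,0): yes

Answer: yes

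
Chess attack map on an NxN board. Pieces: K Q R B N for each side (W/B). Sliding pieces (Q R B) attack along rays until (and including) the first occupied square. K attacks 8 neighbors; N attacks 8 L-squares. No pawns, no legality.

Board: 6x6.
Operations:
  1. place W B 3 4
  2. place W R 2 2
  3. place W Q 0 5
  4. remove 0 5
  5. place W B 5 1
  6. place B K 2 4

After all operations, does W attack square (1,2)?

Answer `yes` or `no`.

Answer: yes

Derivation:
Op 1: place WB@(3,4)
Op 2: place WR@(2,2)
Op 3: place WQ@(0,5)
Op 4: remove (0,5)
Op 5: place WB@(5,1)
Op 6: place BK@(2,4)
Per-piece attacks for W:
  WR@(2,2): attacks (2,3) (2,4) (2,1) (2,0) (3,2) (4,2) (5,2) (1,2) (0,2) [ray(0,1) blocked at (2,4)]
  WB@(3,4): attacks (4,5) (4,3) (5,2) (2,5) (2,3) (1,2) (0,1)
  WB@(5,1): attacks (4,2) (3,3) (2,4) (4,0) [ray(-1,1) blocked at (2,4)]
W attacks (1,2): yes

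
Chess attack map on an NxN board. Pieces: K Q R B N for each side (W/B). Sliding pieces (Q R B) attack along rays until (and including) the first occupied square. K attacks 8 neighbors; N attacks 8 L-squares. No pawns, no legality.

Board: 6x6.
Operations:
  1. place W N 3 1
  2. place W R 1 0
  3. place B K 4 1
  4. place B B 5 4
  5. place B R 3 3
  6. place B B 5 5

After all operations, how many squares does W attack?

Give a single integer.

Op 1: place WN@(3,1)
Op 2: place WR@(1,0)
Op 3: place BK@(4,1)
Op 4: place BB@(5,4)
Op 5: place BR@(3,3)
Op 6: place BB@(5,5)
Per-piece attacks for W:
  WR@(1,0): attacks (1,1) (1,2) (1,3) (1,4) (1,5) (2,0) (3,0) (4,0) (5,0) (0,0)
  WN@(3,1): attacks (4,3) (5,2) (2,3) (1,2) (5,0) (1,0)
Union (14 distinct): (0,0) (1,0) (1,1) (1,2) (1,3) (1,4) (1,5) (2,0) (2,3) (3,0) (4,0) (4,3) (5,0) (5,2)

Answer: 14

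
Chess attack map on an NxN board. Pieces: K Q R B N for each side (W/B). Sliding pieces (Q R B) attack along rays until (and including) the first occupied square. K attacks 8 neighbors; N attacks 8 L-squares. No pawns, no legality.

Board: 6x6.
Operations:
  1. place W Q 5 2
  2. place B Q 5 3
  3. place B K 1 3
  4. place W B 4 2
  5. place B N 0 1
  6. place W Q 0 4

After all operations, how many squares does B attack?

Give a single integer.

Answer: 18

Derivation:
Op 1: place WQ@(5,2)
Op 2: place BQ@(5,3)
Op 3: place BK@(1,3)
Op 4: place WB@(4,2)
Op 5: place BN@(0,1)
Op 6: place WQ@(0,4)
Per-piece attacks for B:
  BN@(0,1): attacks (1,3) (2,2) (2,0)
  BK@(1,3): attacks (1,4) (1,2) (2,3) (0,3) (2,4) (2,2) (0,4) (0,2)
  BQ@(5,3): attacks (5,4) (5,5) (5,2) (4,3) (3,3) (2,3) (1,3) (4,4) (3,5) (4,2) [ray(0,-1) blocked at (5,2); ray(-1,0) blocked at (1,3); ray(-1,-1) blocked at (4,2)]
Union (18 distinct): (0,2) (0,3) (0,4) (1,2) (1,3) (1,4) (2,0) (2,2) (2,3) (2,4) (3,3) (3,5) (4,2) (4,3) (4,4) (5,2) (5,4) (5,5)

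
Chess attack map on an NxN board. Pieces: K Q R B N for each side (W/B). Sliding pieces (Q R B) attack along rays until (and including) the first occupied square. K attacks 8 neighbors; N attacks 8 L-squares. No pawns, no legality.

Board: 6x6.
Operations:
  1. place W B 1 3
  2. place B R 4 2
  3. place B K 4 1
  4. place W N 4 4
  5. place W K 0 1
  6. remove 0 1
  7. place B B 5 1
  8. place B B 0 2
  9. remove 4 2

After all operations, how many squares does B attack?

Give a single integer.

Op 1: place WB@(1,3)
Op 2: place BR@(4,2)
Op 3: place BK@(4,1)
Op 4: place WN@(4,4)
Op 5: place WK@(0,1)
Op 6: remove (0,1)
Op 7: place BB@(5,1)
Op 8: place BB@(0,2)
Op 9: remove (4,2)
Per-piece attacks for B:
  BB@(0,2): attacks (1,3) (1,1) (2,0) [ray(1,1) blocked at (1,3)]
  BK@(4,1): attacks (4,2) (4,0) (5,1) (3,1) (5,2) (5,0) (3,2) (3,0)
  BB@(5,1): attacks (4,2) (3,3) (2,4) (1,5) (4,0)
Union (14 distinct): (1,1) (1,3) (1,5) (2,0) (2,4) (3,0) (3,1) (3,2) (3,3) (4,0) (4,2) (5,0) (5,1) (5,2)

Answer: 14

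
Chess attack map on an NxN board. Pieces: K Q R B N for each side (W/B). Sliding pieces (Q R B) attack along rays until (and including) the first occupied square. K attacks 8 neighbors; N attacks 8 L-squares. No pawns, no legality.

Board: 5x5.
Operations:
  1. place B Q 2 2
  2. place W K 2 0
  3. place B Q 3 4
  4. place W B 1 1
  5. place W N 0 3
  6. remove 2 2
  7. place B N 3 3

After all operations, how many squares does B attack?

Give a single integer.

Answer: 11

Derivation:
Op 1: place BQ@(2,2)
Op 2: place WK@(2,0)
Op 3: place BQ@(3,4)
Op 4: place WB@(1,1)
Op 5: place WN@(0,3)
Op 6: remove (2,2)
Op 7: place BN@(3,3)
Per-piece attacks for B:
  BN@(3,3): attacks (1,4) (4,1) (2,1) (1,2)
  BQ@(3,4): attacks (3,3) (4,4) (2,4) (1,4) (0,4) (4,3) (2,3) (1,2) (0,1) [ray(0,-1) blocked at (3,3)]
Union (11 distinct): (0,1) (0,4) (1,2) (1,4) (2,1) (2,3) (2,4) (3,3) (4,1) (4,3) (4,4)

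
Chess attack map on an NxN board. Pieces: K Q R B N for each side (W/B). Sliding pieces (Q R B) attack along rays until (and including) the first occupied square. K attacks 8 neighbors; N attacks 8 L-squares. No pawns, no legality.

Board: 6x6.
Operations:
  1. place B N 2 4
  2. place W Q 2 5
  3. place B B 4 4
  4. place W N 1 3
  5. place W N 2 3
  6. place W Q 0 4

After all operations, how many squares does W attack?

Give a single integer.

Answer: 23

Derivation:
Op 1: place BN@(2,4)
Op 2: place WQ@(2,5)
Op 3: place BB@(4,4)
Op 4: place WN@(1,3)
Op 5: place WN@(2,3)
Op 6: place WQ@(0,4)
Per-piece attacks for W:
  WQ@(0,4): attacks (0,5) (0,3) (0,2) (0,1) (0,0) (1,4) (2,4) (1,5) (1,3) [ray(1,0) blocked at (2,4); ray(1,-1) blocked at (1,3)]
  WN@(1,3): attacks (2,5) (3,4) (0,5) (2,1) (3,2) (0,1)
  WN@(2,3): attacks (3,5) (4,4) (1,5) (0,4) (3,1) (4,2) (1,1) (0,2)
  WQ@(2,5): attacks (2,4) (3,5) (4,5) (5,5) (1,5) (0,5) (3,4) (4,3) (5,2) (1,4) (0,3) [ray(0,-1) blocked at (2,4)]
Union (23 distinct): (0,0) (0,1) (0,2) (0,3) (0,4) (0,5) (1,1) (1,3) (1,4) (1,5) (2,1) (2,4) (2,5) (3,1) (3,2) (3,4) (3,5) (4,2) (4,3) (4,4) (4,5) (5,2) (5,5)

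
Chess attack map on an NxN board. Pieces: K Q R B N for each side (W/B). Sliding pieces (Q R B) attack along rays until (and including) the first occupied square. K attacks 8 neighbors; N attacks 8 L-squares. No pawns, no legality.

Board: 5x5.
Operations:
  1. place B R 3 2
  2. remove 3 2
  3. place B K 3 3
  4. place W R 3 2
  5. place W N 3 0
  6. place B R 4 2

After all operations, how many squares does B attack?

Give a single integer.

Answer: 10

Derivation:
Op 1: place BR@(3,2)
Op 2: remove (3,2)
Op 3: place BK@(3,3)
Op 4: place WR@(3,2)
Op 5: place WN@(3,0)
Op 6: place BR@(4,2)
Per-piece attacks for B:
  BK@(3,3): attacks (3,4) (3,2) (4,3) (2,3) (4,4) (4,2) (2,4) (2,2)
  BR@(4,2): attacks (4,3) (4,4) (4,1) (4,0) (3,2) [ray(-1,0) blocked at (3,2)]
Union (10 distinct): (2,2) (2,3) (2,4) (3,2) (3,4) (4,0) (4,1) (4,2) (4,3) (4,4)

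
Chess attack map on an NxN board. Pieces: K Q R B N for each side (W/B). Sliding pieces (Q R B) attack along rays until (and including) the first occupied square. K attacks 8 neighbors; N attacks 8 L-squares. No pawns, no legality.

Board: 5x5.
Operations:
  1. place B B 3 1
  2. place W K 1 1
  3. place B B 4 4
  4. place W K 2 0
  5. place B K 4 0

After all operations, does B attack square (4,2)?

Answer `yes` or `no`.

Op 1: place BB@(3,1)
Op 2: place WK@(1,1)
Op 3: place BB@(4,4)
Op 4: place WK@(2,0)
Op 5: place BK@(4,0)
Per-piece attacks for B:
  BB@(3,1): attacks (4,2) (4,0) (2,2) (1,3) (0,4) (2,0) [ray(1,-1) blocked at (4,0); ray(-1,-1) blocked at (2,0)]
  BK@(4,0): attacks (4,1) (3,0) (3,1)
  BB@(4,4): attacks (3,3) (2,2) (1,1) [ray(-1,-1) blocked at (1,1)]
B attacks (4,2): yes

Answer: yes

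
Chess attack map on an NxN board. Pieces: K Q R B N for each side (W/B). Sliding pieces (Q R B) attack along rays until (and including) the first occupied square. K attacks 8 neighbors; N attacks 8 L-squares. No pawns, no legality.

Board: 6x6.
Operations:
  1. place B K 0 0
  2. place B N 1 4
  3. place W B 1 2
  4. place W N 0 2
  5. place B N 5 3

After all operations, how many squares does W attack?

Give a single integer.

Op 1: place BK@(0,0)
Op 2: place BN@(1,4)
Op 3: place WB@(1,2)
Op 4: place WN@(0,2)
Op 5: place BN@(5,3)
Per-piece attacks for W:
  WN@(0,2): attacks (1,4) (2,3) (1,0) (2,1)
  WB@(1,2): attacks (2,3) (3,4) (4,5) (2,1) (3,0) (0,3) (0,1)
Union (9 distinct): (0,1) (0,3) (1,0) (1,4) (2,1) (2,3) (3,0) (3,4) (4,5)

Answer: 9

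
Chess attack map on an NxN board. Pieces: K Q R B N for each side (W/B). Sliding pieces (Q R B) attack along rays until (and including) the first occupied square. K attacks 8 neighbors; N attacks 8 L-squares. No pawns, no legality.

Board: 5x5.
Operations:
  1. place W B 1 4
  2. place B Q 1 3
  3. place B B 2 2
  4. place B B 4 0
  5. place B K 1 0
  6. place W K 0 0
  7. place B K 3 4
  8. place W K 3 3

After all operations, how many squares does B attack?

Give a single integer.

Answer: 20

Derivation:
Op 1: place WB@(1,4)
Op 2: place BQ@(1,3)
Op 3: place BB@(2,2)
Op 4: place BB@(4,0)
Op 5: place BK@(1,0)
Op 6: place WK@(0,0)
Op 7: place BK@(3,4)
Op 8: place WK@(3,3)
Per-piece attacks for B:
  BK@(1,0): attacks (1,1) (2,0) (0,0) (2,1) (0,1)
  BQ@(1,3): attacks (1,4) (1,2) (1,1) (1,0) (2,3) (3,3) (0,3) (2,4) (2,2) (0,4) (0,2) [ray(0,1) blocked at (1,4); ray(0,-1) blocked at (1,0); ray(1,0) blocked at (3,3); ray(1,-1) blocked at (2,2)]
  BB@(2,2): attacks (3,3) (3,1) (4,0) (1,3) (1,1) (0,0) [ray(1,1) blocked at (3,3); ray(1,-1) blocked at (4,0); ray(-1,1) blocked at (1,3); ray(-1,-1) blocked at (0,0)]
  BK@(3,4): attacks (3,3) (4,4) (2,4) (4,3) (2,3)
  BB@(4,0): attacks (3,1) (2,2) [ray(-1,1) blocked at (2,2)]
Union (20 distinct): (0,0) (0,1) (0,2) (0,3) (0,4) (1,0) (1,1) (1,2) (1,3) (1,4) (2,0) (2,1) (2,2) (2,3) (2,4) (3,1) (3,3) (4,0) (4,3) (4,4)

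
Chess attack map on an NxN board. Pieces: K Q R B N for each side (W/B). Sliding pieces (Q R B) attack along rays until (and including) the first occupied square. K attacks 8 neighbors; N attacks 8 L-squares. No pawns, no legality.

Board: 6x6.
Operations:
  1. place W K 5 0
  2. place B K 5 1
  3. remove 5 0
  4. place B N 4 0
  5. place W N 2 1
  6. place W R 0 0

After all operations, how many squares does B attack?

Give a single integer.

Answer: 7

Derivation:
Op 1: place WK@(5,0)
Op 2: place BK@(5,1)
Op 3: remove (5,0)
Op 4: place BN@(4,0)
Op 5: place WN@(2,1)
Op 6: place WR@(0,0)
Per-piece attacks for B:
  BN@(4,0): attacks (5,2) (3,2) (2,1)
  BK@(5,1): attacks (5,2) (5,0) (4,1) (4,2) (4,0)
Union (7 distinct): (2,1) (3,2) (4,0) (4,1) (4,2) (5,0) (5,2)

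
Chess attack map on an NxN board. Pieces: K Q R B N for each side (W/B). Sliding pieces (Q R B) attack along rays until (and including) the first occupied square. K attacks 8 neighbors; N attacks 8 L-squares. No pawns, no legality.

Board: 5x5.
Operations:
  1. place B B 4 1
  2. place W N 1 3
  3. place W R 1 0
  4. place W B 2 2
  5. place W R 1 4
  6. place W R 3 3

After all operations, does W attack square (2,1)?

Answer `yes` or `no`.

Answer: yes

Derivation:
Op 1: place BB@(4,1)
Op 2: place WN@(1,3)
Op 3: place WR@(1,0)
Op 4: place WB@(2,2)
Op 5: place WR@(1,4)
Op 6: place WR@(3,3)
Per-piece attacks for W:
  WR@(1,0): attacks (1,1) (1,2) (1,3) (2,0) (3,0) (4,0) (0,0) [ray(0,1) blocked at (1,3)]
  WN@(1,3): attacks (3,4) (2,1) (3,2) (0,1)
  WR@(1,4): attacks (1,3) (2,4) (3,4) (4,4) (0,4) [ray(0,-1) blocked at (1,3)]
  WB@(2,2): attacks (3,3) (3,1) (4,0) (1,3) (1,1) (0,0) [ray(1,1) blocked at (3,3); ray(-1,1) blocked at (1,3)]
  WR@(3,3): attacks (3,4) (3,2) (3,1) (3,0) (4,3) (2,3) (1,3) [ray(-1,0) blocked at (1,3)]
W attacks (2,1): yes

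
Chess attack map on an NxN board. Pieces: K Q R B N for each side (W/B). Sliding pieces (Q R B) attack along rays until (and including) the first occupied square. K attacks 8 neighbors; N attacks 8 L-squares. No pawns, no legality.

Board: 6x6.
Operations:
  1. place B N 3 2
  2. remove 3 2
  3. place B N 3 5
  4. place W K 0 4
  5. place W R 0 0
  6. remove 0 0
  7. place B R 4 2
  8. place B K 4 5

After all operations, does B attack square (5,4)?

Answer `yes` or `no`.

Op 1: place BN@(3,2)
Op 2: remove (3,2)
Op 3: place BN@(3,5)
Op 4: place WK@(0,4)
Op 5: place WR@(0,0)
Op 6: remove (0,0)
Op 7: place BR@(4,2)
Op 8: place BK@(4,5)
Per-piece attacks for B:
  BN@(3,5): attacks (4,3) (5,4) (2,3) (1,4)
  BR@(4,2): attacks (4,3) (4,4) (4,5) (4,1) (4,0) (5,2) (3,2) (2,2) (1,2) (0,2) [ray(0,1) blocked at (4,5)]
  BK@(4,5): attacks (4,4) (5,5) (3,5) (5,4) (3,4)
B attacks (5,4): yes

Answer: yes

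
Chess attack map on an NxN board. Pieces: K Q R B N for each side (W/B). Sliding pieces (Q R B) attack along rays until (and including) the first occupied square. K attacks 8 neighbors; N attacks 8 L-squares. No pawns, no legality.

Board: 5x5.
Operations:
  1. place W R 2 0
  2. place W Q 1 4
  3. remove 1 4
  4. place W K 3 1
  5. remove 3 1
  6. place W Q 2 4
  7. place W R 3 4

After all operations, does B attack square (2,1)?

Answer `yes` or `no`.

Op 1: place WR@(2,0)
Op 2: place WQ@(1,4)
Op 3: remove (1,4)
Op 4: place WK@(3,1)
Op 5: remove (3,1)
Op 6: place WQ@(2,4)
Op 7: place WR@(3,4)
Per-piece attacks for B:
B attacks (2,1): no

Answer: no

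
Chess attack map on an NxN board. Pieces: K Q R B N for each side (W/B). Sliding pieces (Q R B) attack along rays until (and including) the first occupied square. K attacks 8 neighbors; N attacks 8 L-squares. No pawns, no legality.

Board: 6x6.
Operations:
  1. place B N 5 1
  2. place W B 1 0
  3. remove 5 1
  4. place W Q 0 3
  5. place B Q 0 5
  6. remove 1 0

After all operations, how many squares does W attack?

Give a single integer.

Op 1: place BN@(5,1)
Op 2: place WB@(1,0)
Op 3: remove (5,1)
Op 4: place WQ@(0,3)
Op 5: place BQ@(0,5)
Op 6: remove (1,0)
Per-piece attacks for W:
  WQ@(0,3): attacks (0,4) (0,5) (0,2) (0,1) (0,0) (1,3) (2,3) (3,3) (4,3) (5,3) (1,4) (2,5) (1,2) (2,1) (3,0) [ray(0,1) blocked at (0,5)]
Union (15 distinct): (0,0) (0,1) (0,2) (0,4) (0,5) (1,2) (1,3) (1,4) (2,1) (2,3) (2,5) (3,0) (3,3) (4,3) (5,3)

Answer: 15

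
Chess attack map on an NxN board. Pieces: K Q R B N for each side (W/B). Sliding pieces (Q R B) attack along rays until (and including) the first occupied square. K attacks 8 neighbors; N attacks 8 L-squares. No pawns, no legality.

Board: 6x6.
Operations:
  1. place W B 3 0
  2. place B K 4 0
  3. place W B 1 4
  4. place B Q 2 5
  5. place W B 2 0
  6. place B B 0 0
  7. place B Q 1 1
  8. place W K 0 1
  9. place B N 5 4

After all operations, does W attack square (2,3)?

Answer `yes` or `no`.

Answer: yes

Derivation:
Op 1: place WB@(3,0)
Op 2: place BK@(4,0)
Op 3: place WB@(1,4)
Op 4: place BQ@(2,5)
Op 5: place WB@(2,0)
Op 6: place BB@(0,0)
Op 7: place BQ@(1,1)
Op 8: place WK@(0,1)
Op 9: place BN@(5,4)
Per-piece attacks for W:
  WK@(0,1): attacks (0,2) (0,0) (1,1) (1,2) (1,0)
  WB@(1,4): attacks (2,5) (2,3) (3,2) (4,1) (5,0) (0,5) (0,3) [ray(1,1) blocked at (2,5)]
  WB@(2,0): attacks (3,1) (4,2) (5,3) (1,1) [ray(-1,1) blocked at (1,1)]
  WB@(3,0): attacks (4,1) (5,2) (2,1) (1,2) (0,3)
W attacks (2,3): yes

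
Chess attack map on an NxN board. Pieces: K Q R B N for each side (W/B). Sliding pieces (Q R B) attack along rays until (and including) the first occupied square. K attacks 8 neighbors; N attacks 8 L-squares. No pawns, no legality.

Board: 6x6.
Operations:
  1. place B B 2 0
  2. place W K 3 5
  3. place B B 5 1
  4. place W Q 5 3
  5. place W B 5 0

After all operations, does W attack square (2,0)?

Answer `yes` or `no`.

Answer: yes

Derivation:
Op 1: place BB@(2,0)
Op 2: place WK@(3,5)
Op 3: place BB@(5,1)
Op 4: place WQ@(5,3)
Op 5: place WB@(5,0)
Per-piece attacks for W:
  WK@(3,5): attacks (3,4) (4,5) (2,5) (4,4) (2,4)
  WB@(5,0): attacks (4,1) (3,2) (2,3) (1,4) (0,5)
  WQ@(5,3): attacks (5,4) (5,5) (5,2) (5,1) (4,3) (3,3) (2,3) (1,3) (0,3) (4,4) (3,5) (4,2) (3,1) (2,0) [ray(0,-1) blocked at (5,1); ray(-1,1) blocked at (3,5); ray(-1,-1) blocked at (2,0)]
W attacks (2,0): yes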